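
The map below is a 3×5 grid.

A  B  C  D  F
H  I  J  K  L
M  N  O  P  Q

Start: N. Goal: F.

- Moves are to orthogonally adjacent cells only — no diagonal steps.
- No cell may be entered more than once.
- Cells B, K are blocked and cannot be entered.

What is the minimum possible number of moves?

The Manhattan distance from N to F is |3−1| + |2−5| = 5, so at least 5 moves are needed.
A route of 5 moves achieves this: N → I → J → C → D → F.
Since 5 matches the lower bound, it is optimal.

5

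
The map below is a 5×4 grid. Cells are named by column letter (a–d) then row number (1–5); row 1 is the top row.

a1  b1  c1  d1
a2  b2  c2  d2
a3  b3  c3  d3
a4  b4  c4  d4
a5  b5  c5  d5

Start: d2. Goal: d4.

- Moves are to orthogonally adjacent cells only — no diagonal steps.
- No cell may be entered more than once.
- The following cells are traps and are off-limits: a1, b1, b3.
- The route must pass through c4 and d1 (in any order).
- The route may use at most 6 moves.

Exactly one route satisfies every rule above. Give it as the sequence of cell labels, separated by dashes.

The 6-move cap with required stops at c4, d1 leaves no slack for detours.
Route from d2: up to d1, left to c1, 3× down (reaching c4), right to d4 — 6 moves in all.
Check: all required cells visited; 6 ≤ 6 moves.

d2 - d1 - c1 - c2 - c3 - c4 - d4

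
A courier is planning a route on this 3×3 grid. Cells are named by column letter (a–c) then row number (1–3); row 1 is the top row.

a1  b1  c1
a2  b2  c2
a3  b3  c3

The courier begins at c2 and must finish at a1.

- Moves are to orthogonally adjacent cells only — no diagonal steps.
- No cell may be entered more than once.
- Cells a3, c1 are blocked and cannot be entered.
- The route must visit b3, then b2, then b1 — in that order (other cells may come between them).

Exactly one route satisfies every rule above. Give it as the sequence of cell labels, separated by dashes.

The waypoints must appear in the order b3, b2, b1, with no cell reused.
Route from c2: down 1 to c3, left 1 to b3, up 2 to b1, left 1 to a1 — 5 moves in all.
Check: order respected (b3 at step 2, b2 at step 3, b1 at step 4).

c2 - c3 - b3 - b2 - b1 - a1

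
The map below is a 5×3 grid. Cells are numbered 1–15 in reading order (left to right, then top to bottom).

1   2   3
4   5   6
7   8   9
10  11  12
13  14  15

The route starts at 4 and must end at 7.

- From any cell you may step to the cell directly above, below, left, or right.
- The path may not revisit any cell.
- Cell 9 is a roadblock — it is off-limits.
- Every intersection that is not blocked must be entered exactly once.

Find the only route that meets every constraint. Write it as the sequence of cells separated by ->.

4 -> 1 -> 2 -> 3 -> 6 -> 5 -> 8 -> 11 -> 12 -> 15 -> 14 -> 13 -> 10 -> 7

Need to visit all 14 open cells exactly once, starting at 4 and ending at 7.
Route from 4: up 1 to 1, right 2 to 3, down 1 to 6, left 1 to 5, down 2 to 11, right 1 to 12, down 1 to 15, left 2 to 13, up 2 to 7 — 13 moves in all.
Check: all 14 open cells covered.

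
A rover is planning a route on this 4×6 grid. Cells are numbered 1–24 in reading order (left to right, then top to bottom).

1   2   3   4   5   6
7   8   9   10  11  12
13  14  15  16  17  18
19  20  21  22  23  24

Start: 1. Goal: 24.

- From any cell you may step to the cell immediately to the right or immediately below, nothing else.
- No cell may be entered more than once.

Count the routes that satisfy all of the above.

56

A right/down-only route from 1 to 24 makes exactly 3 down-moves and 5 right-moves in some order.
With no other constraints that would be C(8,3) = 56 routes.
That gives 56 routes.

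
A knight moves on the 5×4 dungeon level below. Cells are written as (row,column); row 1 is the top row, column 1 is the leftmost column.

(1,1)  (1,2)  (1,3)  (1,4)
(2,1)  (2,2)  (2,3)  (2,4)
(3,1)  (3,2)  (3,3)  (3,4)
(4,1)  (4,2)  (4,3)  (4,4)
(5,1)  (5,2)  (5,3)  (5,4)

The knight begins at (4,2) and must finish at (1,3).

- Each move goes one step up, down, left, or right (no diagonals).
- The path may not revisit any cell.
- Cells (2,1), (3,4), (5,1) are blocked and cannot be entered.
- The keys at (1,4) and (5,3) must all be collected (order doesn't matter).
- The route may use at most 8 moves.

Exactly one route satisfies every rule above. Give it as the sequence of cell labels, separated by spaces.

The budget equals the shortest possible length, so every move has to be on a shortest route through the required cells.
Route from (4,2): down 1 to (5,2), right 1 to (5,3), up 3 to (2,3), right 1 to (2,4), up 1 to (1,4), left 1 to (1,3) — 8 moves in all.
Check: all required cells visited; 8 ≤ 8 moves.

(4,2) (5,2) (5,3) (4,3) (3,3) (2,3) (2,4) (1,4) (1,3)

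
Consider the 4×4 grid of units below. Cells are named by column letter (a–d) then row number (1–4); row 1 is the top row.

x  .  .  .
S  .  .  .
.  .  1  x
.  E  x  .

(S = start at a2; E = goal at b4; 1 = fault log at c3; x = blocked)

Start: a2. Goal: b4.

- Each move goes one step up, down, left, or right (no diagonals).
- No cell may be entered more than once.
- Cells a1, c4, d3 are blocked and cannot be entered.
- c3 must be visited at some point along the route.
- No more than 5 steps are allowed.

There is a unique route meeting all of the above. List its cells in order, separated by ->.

a2 -> b2 -> c2 -> c3 -> b3 -> b4

Any route must reach c3 and still end at b4 within 5 moves, so the order of the required stops is forced.
Route from a2: right 2 to c2, down 1 to c3, left 1 to b3, down 1 to b4 — 5 moves in all.
Check: all required cells visited; 5 ≤ 5 moves.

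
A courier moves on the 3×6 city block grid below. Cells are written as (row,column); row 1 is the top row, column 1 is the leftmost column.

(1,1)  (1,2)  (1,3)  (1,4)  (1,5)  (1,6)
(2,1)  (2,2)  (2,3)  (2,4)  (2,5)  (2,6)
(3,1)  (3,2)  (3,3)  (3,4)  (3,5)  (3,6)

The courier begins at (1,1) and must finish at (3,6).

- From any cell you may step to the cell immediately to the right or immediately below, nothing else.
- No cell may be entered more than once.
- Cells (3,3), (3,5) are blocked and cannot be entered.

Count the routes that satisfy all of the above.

6

A right/down-only route from (1,1) to (3,6) makes exactly 2 down-moves and 5 right-moves in some order.
With no other constraints that would be C(7,2) = 21 routes.
Subtract routes through each blocked cell (inclusion–exclusion for overlaps): − through (3,3): 6 − through (3,5): 15 + through (3,3)&(3,5): 6 → 6.
That gives 6 routes.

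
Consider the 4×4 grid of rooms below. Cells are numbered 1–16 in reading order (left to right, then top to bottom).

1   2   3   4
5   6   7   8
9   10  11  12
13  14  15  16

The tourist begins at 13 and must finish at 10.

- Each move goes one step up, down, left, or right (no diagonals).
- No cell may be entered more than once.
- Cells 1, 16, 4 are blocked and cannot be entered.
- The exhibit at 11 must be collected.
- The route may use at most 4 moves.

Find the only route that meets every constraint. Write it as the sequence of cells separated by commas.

13, 14, 15, 11, 10

Any route must reach 11 and still end at 10 within 4 moves, so the order of the required stops is forced.
Route from 13: 2× right (reaching 15), up to 11, left to 10 — 4 moves in all.
Check: all required cells visited; 4 ≤ 4 moves.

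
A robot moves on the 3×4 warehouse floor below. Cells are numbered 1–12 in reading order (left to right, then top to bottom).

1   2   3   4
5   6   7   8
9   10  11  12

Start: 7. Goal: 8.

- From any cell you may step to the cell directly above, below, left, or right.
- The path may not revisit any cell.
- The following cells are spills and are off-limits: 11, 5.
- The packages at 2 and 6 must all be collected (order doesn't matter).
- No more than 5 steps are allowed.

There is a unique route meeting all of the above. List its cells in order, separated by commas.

The 5-move cap with required stops at 2, 6 leaves no slack for detours.
Route from 7: left to 6, up to 2, 2× right (reaching 4), down to 8 — 5 moves in all.
Check: all required cells visited; 5 ≤ 5 moves.

7, 6, 2, 3, 4, 8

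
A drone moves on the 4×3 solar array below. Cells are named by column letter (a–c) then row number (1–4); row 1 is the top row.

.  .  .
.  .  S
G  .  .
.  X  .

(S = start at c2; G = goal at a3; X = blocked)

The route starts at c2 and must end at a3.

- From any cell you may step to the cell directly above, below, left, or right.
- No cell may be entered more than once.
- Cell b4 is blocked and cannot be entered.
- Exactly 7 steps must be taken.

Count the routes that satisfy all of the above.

2

Need simple routes of exactly 7 moves from c2 to a3 (Manhattan distance 3, so 2 moves are spent on a detour and 2 undoing it).
Enumerating: c2 c1 b1 a1 a2 b2 b3 a3 | c2 c3 b3 b2 b1 a1 a2 a3.
That gives 2 routes.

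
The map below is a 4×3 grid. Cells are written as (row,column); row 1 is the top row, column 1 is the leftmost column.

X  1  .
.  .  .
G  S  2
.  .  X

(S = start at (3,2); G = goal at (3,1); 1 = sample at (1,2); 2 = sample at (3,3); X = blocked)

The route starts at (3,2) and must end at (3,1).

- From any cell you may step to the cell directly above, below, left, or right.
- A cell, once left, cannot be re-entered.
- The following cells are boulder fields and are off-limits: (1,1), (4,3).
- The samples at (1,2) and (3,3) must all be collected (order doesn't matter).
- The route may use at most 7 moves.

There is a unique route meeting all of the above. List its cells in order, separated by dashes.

(3,2) - (3,3) - (2,3) - (1,3) - (1,2) - (2,2) - (2,1) - (3,1)

The 7-move cap with required stops at (1,2), (3,3) leaves no slack for detours.
Route from (3,2): right 1 to (3,3), up 2 to (1,3), left 1 to (1,2), down 1 to (2,2), left 1 to (2,1), down 1 to (3,1) — 7 moves in all.
Check: all required cells visited; 7 ≤ 7 moves.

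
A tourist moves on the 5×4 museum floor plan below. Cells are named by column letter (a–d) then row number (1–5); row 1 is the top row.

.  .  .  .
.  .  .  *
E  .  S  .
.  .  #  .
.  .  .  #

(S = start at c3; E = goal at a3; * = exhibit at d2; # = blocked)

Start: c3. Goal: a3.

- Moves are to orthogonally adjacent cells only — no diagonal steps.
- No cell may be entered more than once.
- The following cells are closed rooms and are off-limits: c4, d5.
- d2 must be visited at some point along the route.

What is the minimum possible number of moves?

6

Any route passes through d2 somewhere between c3 and a3. Summing Manhattan distances along the two legs (c3 → d2 → a3) gives a lower bound of 2 + 4 = 6 moves.
A route of 6 moves achieves this: c3 → d3 → d2 → c2 → b2 → b3 → a3.
Since 6 matches the lower bound, it is optimal.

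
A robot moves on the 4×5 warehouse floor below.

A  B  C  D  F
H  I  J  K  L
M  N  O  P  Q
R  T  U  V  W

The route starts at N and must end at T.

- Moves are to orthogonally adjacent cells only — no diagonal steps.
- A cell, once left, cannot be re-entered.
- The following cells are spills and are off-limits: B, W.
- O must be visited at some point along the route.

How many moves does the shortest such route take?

3

Any route passes through O somewhere between N and T. Summing Manhattan distances along the two legs (N → O → T) gives a lower bound of 1 + 2 = 3 moves.
A route of 3 moves achieves this: N → O → U → T.
Since 3 matches the lower bound, it is optimal.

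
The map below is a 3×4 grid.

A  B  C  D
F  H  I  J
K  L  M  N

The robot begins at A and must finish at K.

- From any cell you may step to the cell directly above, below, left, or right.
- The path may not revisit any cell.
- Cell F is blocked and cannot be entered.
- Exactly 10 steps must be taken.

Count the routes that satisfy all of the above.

Need simple routes of exactly 10 moves from A to K (Manhattan distance 2, so 4 moves are spent on a detour and 4 undoing it).
Enumerating: A B H I C D J N M L K | A B C D J N M I H L K.
That gives 2 routes.

2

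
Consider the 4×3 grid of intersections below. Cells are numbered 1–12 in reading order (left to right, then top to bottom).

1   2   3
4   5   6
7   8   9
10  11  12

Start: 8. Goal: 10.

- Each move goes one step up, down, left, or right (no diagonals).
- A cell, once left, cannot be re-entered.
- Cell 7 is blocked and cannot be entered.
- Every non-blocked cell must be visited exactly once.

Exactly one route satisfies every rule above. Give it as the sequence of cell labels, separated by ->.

Need to visit all 11 open cells exactly once, starting at 8 and ending at 10.
Route from 8: up 1 to 5, left 1 to 4, up 1 to 1, right 2 to 3, down 3 to 12, left 2 to 10 — 10 moves in all.
Check: all 11 open cells covered.

8 -> 5 -> 4 -> 1 -> 2 -> 3 -> 6 -> 9 -> 12 -> 11 -> 10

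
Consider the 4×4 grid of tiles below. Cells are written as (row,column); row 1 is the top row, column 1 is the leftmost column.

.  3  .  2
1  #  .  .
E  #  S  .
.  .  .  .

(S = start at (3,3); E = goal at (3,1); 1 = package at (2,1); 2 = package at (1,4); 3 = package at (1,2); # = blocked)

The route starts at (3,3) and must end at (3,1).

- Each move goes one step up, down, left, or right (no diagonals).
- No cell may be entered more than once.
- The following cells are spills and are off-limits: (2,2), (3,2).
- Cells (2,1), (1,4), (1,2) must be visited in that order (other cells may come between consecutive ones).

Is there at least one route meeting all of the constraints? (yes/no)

no

Ignoring the required order, 3 revisit-free routes from (3,3) to (3,1) pass through all of (2,1), (1,4), and (1,2); the waypoint orders that occur are (1,4) → (1,2) → (2,1) (3) — never (2,1) → (1,4) → (1,2).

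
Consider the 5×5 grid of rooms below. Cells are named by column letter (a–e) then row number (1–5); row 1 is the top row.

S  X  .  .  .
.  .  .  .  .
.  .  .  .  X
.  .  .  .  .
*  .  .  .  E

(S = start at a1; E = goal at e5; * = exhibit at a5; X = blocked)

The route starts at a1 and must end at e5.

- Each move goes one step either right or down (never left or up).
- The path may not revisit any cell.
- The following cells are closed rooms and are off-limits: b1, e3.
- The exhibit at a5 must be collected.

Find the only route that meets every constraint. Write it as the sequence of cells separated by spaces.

a1 a2 a3 a4 a5 b5 c5 d5 e5

Moves only go right or down, so the column and row indices never decrease.
Route from a1: 4× down (reaching a5), 4× right (reaching e5) — 8 moves in all.
Check: all required cells visited.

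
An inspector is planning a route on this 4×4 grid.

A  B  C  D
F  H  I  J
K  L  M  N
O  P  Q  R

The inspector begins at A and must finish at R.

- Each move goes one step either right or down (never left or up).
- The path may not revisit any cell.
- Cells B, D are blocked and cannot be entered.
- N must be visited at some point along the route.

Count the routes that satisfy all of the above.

4

A right/down-only route from A to R makes exactly 3 down-moves and 3 right-moves in some order.
With no other constraints that would be C(6,3) = 20 routes.
Split at N and multiply the segment counts (each segment already excludes blocked cells): A→N: 4; N→R: 1; product = 4.
That gives 4 routes.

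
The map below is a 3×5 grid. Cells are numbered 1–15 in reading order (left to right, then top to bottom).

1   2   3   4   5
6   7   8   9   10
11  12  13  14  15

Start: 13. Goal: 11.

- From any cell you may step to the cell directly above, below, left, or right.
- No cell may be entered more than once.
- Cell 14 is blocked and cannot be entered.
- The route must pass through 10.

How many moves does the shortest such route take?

10

Any route passes through 10 somewhere between 13 and 11. Summing Manhattan distances along the two legs (13 → 10 → 11) gives a lower bound of 3 + 5 = 8 moves.
The shortest route satisfying every rule uses 10 moves: 13 → 8 → 9 → 10 → 5 → 4 → 3 → 2 → 7 → 12 → 11.
The bound of 8 isn't tight here; checking systematically, no route of length 8 through 9 satisfies every constraint, so 10 is the minimum.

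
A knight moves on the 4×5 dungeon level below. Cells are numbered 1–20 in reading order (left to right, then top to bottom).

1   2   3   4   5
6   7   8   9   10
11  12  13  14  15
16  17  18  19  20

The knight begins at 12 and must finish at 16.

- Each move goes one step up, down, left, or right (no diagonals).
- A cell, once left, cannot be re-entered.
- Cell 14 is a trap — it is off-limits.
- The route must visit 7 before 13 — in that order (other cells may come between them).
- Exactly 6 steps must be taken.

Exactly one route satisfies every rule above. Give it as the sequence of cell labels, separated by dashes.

12 - 7 - 8 - 13 - 18 - 17 - 16

The waypoints must appear in the order 7, 13, with no cell reused.
Route from 12: up 1 to 7, right 1 to 8, down 2 to 18, left 2 to 16 — 6 moves in all.
Check: order respected (7 at step 1, 13 at step 3); 6 moves as required.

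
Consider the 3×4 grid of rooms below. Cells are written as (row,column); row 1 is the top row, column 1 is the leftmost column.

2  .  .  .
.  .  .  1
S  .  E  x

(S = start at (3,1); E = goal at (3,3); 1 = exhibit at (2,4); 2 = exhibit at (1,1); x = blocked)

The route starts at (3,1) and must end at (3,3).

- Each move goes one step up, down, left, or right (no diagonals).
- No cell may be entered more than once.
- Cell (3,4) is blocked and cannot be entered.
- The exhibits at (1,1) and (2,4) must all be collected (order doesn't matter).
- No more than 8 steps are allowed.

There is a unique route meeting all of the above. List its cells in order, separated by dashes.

Any route must reach (1,1) and (2,4) and still end at (3,3) within 8 moves, so the order of the required stops is forced.
Route from (3,1): 2× up (reaching (1,1)), 3× right (reaching (1,4)), down to (2,4), left to (2,3), down to (3,3) — 8 moves in all.
Check: all required cells visited; 8 ≤ 8 moves.

(3,1) - (2,1) - (1,1) - (1,2) - (1,3) - (1,4) - (2,4) - (2,3) - (3,3)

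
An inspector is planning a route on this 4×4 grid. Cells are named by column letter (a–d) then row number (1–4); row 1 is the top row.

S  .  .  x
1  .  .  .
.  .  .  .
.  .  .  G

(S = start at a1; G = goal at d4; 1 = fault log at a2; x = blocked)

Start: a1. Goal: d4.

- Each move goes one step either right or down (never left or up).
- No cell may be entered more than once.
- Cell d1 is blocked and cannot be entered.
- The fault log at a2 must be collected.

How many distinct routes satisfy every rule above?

10

A right/down-only route from a1 to d4 makes exactly 3 down-moves and 3 right-moves in some order.
With no other constraints that would be C(6,3) = 20 routes.
Split at a2 and multiply the segment counts (each segment already excludes blocked cells): a1→a2: 1; a2→d4: 10; product = 10.
That gives 10 routes.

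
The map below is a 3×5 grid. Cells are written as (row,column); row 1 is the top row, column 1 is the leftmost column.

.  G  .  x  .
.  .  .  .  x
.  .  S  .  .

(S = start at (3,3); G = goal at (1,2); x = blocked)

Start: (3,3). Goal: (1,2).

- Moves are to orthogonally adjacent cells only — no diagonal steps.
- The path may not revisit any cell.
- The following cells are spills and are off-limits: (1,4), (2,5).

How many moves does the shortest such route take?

3

The Manhattan distance from (3,3) to (1,2) is |3−1| + |3−2| = 3, so at least 3 moves are needed.
A route of 3 moves achieves this: (3,3) → (2,3) → (1,3) → (1,2).
Since 3 matches the lower bound, it is optimal.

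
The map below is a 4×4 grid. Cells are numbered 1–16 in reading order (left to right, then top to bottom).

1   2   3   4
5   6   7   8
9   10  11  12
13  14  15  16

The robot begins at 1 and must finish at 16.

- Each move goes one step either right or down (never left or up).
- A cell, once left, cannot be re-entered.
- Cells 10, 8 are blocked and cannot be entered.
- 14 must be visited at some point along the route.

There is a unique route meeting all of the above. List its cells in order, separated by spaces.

Moves only go right or down, so the column and row indices never decrease.
Route from 1: down 3 to 13, right 3 to 16 — 6 moves in all.
Check: all required cells visited.

1 5 9 13 14 15 16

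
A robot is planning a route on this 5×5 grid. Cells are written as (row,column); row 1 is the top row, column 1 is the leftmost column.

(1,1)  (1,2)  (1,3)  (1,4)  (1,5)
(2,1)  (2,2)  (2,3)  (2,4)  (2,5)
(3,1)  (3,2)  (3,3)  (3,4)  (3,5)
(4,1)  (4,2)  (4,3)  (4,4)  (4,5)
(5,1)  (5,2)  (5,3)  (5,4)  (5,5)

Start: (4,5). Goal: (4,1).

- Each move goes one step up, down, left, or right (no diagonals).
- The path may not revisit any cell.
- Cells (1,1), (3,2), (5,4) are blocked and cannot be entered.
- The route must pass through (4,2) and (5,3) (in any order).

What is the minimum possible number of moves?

6

Any route passes through (4,2) and (5,3) in some order between (4,5) and (4,1). Summing Manhattan distances along each leg and taking the cheapest ordering ((4,5) → (5,3) → (4,2) → (4,1)) gives a lower bound of 3 + 2 + 1 = 6 moves.
A route of 6 moves achieves this: (4,5) → (4,4) → (4,3) → (5,3) → (5,2) → (4,2) → (4,1).
Since 6 matches the lower bound, it is optimal.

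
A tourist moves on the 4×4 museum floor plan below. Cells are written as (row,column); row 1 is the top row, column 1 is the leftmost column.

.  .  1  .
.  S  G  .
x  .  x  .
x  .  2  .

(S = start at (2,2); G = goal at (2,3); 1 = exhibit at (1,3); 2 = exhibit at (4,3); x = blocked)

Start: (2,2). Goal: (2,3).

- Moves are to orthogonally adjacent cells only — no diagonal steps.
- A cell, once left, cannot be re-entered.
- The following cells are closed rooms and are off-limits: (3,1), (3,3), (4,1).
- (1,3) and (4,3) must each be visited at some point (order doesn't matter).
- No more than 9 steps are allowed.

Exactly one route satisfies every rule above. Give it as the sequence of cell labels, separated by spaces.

Any route must reach (1,3) and (4,3) and still end at (2,3) within 9 moves, so the order of the required stops is forced.
Route from (2,2): 2× down (reaching (4,2)), 2× right (reaching (4,4)), 3× up (reaching (1,4)), left to (1,3), down to (2,3) — 9 moves in all.
Check: all required cells visited; 9 ≤ 9 moves.

(2,2) (3,2) (4,2) (4,3) (4,4) (3,4) (2,4) (1,4) (1,3) (2,3)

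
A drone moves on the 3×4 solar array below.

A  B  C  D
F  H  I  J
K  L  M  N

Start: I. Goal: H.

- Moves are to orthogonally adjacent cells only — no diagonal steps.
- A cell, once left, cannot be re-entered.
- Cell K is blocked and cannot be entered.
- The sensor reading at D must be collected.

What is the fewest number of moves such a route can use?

5

Any route passes through D somewhere between I and H. Summing Manhattan distances along the two legs (I → D → H) gives a lower bound of 2 + 3 = 5 moves.
A route of 5 moves achieves this: I → J → D → C → B → H.
Since 5 matches the lower bound, it is optimal.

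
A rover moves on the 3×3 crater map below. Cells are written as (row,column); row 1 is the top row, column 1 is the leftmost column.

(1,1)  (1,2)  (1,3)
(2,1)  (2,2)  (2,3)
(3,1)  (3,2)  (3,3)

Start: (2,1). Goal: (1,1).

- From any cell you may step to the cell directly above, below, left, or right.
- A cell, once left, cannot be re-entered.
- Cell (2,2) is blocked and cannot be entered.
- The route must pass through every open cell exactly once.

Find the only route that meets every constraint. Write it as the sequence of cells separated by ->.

(2,1) -> (3,1) -> (3,2) -> (3,3) -> (2,3) -> (1,3) -> (1,2) -> (1,1)

Need to visit all 8 open cells exactly once, starting at (2,1) and ending at (1,1).
Cell (1,2) has only two open neighbours ((1,1) and (1,3)), so the path must pass straight through it: one of those is the cell it's entered from and the other is where it exits.
Route from (2,1): down to (3,1), 2× right (reaching (3,3)), 2× up (reaching (1,3)), 2× left (reaching (1,1)) — 7 moves in all.
Check: all 8 open cells covered.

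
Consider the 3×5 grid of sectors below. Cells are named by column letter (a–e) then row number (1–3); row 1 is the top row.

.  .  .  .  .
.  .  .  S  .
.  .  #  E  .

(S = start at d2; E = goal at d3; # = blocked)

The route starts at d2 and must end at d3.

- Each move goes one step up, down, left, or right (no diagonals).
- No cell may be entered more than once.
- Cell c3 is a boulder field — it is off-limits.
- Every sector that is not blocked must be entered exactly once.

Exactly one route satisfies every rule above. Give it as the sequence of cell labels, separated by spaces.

d2 c2 b2 b3 a3 a2 a1 b1 c1 d1 e1 e2 e3 d3

Need to visit all 14 open cells exactly once, starting at d2 and ending at d3.
Cell e1 has only two open neighbours (e2 and d1), so the path must pass straight through it: one of those is the cell it's entered from and the other is where it exits.
Route from d2: 2× left (reaching b2), down to b3, left to a3, 2× up (reaching a1), 4× right (reaching e1), 2× down (reaching e3), left to d3 — 13 moves in all.
Check: all 14 open cells covered.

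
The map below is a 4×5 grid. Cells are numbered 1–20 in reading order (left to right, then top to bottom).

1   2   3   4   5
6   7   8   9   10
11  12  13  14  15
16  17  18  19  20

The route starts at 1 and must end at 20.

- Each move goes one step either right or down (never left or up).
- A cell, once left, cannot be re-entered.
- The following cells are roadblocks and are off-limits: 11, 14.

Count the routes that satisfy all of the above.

A right/down-only route from 1 to 20 makes exactly 3 down-moves and 4 right-moves in some order.
With no other constraints that would be C(7,3) = 35 routes.
Subtract routes through each blocked cell (inclusion–exclusion for overlaps): − through 11: 5 − through 14: 20 + through 11&14: 2 → 12.
That gives 12 routes.

12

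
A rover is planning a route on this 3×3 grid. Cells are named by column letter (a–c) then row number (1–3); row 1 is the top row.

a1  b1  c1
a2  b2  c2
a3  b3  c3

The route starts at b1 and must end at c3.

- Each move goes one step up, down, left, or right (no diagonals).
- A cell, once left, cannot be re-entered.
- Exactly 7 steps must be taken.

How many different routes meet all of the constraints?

Need simple routes of exactly 7 moves from b1 to c3 (Manhattan distance 3, so 2 moves are spent on a detour and 2 undoing it).
Enumerating: b1 a1 a2 a3 b3 b2 c2 c3 | b1 c1 c2 b2 a2 a3 b3 c3.
That gives 2 routes.

2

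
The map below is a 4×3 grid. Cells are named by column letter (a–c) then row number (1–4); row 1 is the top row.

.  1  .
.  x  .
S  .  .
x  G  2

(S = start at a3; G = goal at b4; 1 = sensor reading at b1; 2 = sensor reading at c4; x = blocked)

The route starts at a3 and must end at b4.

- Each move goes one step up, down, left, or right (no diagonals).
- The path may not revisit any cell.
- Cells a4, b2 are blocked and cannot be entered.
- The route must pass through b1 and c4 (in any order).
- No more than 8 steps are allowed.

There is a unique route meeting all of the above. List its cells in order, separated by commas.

The budget equals the shortest possible length, so every move has to be on a shortest route through the required cells.
Route from a3: up 2 to a1, right 2 to c1, down 3 to c4, left 1 to b4 — 8 moves in all.
Check: all required cells visited; 8 ≤ 8 moves.

a3, a2, a1, b1, c1, c2, c3, c4, b4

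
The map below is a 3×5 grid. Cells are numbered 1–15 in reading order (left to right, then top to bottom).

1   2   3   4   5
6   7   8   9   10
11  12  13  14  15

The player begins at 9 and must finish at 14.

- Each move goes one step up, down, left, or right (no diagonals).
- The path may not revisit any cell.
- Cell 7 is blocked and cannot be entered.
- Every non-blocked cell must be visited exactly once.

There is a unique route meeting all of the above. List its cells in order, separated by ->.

Need to visit all 14 open cells exactly once, starting at 9 and ending at 14.
Cell 11 has only two open neighbours (6 and 12), so the path must pass straight through it: one of those is the cell it's entered from and the other is where it exits.
Route from 9: left to 8, down to 13, 2× left (reaching 11), 2× up (reaching 1), 4× right (reaching 5), 2× down (reaching 15), left to 14 — 13 moves in all.
Check: all 14 open cells covered.

9 -> 8 -> 13 -> 12 -> 11 -> 6 -> 1 -> 2 -> 3 -> 4 -> 5 -> 10 -> 15 -> 14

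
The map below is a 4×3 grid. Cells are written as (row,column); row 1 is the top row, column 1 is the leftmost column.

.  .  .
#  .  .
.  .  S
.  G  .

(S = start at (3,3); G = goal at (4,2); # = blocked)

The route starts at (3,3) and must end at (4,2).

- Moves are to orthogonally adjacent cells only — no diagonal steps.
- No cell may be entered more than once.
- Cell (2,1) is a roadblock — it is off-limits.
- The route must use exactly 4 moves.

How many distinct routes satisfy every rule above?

Need simple routes of exactly 4 moves from (3,3) to (4,2) (Manhattan distance 2, so 1 moves are spent on a detour and 1 undoing it).
Enumerating: (3,3) (2,3) (2,2) (3,2) (4,2) | (3,3) (3,2) (3,1) (4,1) (4,2).
That gives 2 routes.

2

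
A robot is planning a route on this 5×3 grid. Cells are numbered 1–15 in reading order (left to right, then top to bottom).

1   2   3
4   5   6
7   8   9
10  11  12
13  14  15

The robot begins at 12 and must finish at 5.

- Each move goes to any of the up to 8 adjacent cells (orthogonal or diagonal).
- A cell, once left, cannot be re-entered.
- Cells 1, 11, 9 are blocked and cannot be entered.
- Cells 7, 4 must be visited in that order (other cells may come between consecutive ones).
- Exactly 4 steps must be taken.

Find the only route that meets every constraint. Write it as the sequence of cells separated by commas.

The waypoints must appear in the order 7, 4, with no cell reused.
Route from 12: up-left to 8, left to 7, up to 4, right to 5 — 4 moves in all.
Check: order respected (7 at step 2, 4 at step 3); 4 moves as required.

12, 8, 7, 4, 5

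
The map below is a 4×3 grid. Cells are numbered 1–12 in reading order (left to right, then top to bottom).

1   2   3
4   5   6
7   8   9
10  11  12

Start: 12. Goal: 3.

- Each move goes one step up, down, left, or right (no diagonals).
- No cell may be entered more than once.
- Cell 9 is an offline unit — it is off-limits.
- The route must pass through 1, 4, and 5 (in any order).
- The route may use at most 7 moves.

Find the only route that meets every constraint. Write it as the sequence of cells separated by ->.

12 -> 11 -> 8 -> 5 -> 4 -> 1 -> 2 -> 3

The 7-move cap with required stops at 1, 4, 5 leaves no slack for detours.
Route from 12: left to 11, 2× up (reaching 5), left to 4, up to 1, 2× right (reaching 3) — 7 moves in all.
Check: all required cells visited; 7 ≤ 7 moves.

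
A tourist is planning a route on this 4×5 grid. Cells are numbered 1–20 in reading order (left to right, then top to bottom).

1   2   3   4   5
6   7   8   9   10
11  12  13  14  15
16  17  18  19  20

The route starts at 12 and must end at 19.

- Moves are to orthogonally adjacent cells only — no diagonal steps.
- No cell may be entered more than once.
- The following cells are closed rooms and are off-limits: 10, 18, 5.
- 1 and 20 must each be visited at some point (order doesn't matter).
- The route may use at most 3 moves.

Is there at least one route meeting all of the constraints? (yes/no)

Even ignoring the no-revisit rule, getting from 12 to 19, taking the cheapest ordering 12 → 1 → 20 → 19 needs at least 3 + 7 + 1 = 11 moves (Manhattan distance per leg), which exceeds the 3-move limit.

no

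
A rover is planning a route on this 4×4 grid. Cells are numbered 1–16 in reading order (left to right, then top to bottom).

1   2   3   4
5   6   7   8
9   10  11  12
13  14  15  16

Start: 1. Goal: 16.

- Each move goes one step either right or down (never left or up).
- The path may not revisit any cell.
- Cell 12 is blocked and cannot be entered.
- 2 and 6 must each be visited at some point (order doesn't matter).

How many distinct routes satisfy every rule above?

3

A right/down-only route from 1 to 16 makes exactly 3 down-moves and 3 right-moves in some order.
With no other constraints that would be C(6,3) = 20 routes.
A monotone route can only reach the required cells in the order 2, 6, so split there and multiply the segment counts (each segment already excludes blocked cells): 1→2: 1; 2→6: 1; 6→16: 3; product = 3.
That gives 3 routes.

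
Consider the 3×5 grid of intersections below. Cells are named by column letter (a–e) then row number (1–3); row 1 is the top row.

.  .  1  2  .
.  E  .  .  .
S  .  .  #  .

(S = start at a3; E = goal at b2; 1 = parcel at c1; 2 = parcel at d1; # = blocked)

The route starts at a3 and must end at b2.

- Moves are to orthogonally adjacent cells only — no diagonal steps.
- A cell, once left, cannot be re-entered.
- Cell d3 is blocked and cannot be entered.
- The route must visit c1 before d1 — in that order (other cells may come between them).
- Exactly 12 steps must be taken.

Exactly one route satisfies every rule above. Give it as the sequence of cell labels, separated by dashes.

a3 - a2 - a1 - b1 - c1 - d1 - e1 - e2 - d2 - c2 - c3 - b3 - b2

The waypoints must appear in the order c1, d1, with no cell reused.
Route from a3: up 2 to a1, right 4 to e1, down 1 to e2, left 2 to c2, down 1 to c3, left 1 to b3, up 1 to b2 — 12 moves in all.
Check: order respected (1 at step 4, 2 at step 5); 12 moves as required.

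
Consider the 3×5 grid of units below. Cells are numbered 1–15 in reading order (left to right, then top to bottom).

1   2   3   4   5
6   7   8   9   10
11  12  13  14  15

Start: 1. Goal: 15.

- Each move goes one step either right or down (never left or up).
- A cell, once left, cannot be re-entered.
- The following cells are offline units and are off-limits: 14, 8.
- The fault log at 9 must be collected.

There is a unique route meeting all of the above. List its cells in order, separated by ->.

Moves only go right or down, so the column and row indices never decrease.
Route from 1: right 3 to 4, down 1 to 9, right 1 to 10, down 1 to 15 — 6 moves in all.
Check: all required cells visited.

1 -> 2 -> 3 -> 4 -> 9 -> 10 -> 15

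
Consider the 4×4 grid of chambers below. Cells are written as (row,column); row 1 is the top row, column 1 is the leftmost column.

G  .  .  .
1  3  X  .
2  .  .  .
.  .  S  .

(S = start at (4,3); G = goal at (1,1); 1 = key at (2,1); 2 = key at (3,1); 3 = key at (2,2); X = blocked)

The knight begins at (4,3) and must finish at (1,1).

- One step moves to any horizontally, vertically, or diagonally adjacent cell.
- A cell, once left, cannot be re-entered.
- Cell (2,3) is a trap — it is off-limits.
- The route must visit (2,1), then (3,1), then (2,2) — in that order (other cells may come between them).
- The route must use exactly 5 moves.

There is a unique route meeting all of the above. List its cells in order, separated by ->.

(4,3) -> (3,2) -> (2,1) -> (3,1) -> (2,2) -> (1,1)

The waypoints must appear in the order (2,1), (3,1), (2,2), with no cell reused.
Route from (4,3): 2× up-left (reaching (2,1)), down to (3,1), up-right to (2,2), up-left to (1,1) — 5 moves in all.
Check: order respected (1 at step 2, 2 at step 3, 3 at step 4); 5 moves as required.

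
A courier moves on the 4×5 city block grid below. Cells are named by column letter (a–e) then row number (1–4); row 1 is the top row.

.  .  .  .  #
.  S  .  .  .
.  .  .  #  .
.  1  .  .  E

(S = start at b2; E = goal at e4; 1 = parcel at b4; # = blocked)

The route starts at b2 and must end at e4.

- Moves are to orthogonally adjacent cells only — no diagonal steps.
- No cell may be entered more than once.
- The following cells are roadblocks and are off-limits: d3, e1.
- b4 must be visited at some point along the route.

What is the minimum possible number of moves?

Any route passes through b4 somewhere between b2 and e4. Summing Manhattan distances along the two legs (b2 → b4 → e4) gives a lower bound of 2 + 3 = 5 moves.
A route of 5 moves achieves this: b2 → b3 → b4 → c4 → d4 → e4.
Since 5 matches the lower bound, it is optimal.

5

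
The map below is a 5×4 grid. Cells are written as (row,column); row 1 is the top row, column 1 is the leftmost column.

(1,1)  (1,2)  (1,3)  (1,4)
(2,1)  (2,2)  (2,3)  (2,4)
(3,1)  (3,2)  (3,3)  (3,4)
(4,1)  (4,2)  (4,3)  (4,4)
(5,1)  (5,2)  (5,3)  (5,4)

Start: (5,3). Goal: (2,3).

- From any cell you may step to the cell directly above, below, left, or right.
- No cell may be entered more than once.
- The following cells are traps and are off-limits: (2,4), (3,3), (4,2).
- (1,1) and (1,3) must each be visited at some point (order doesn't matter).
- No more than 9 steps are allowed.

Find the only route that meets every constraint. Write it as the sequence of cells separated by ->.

(5,3) -> (5,2) -> (5,1) -> (4,1) -> (3,1) -> (2,1) -> (1,1) -> (1,2) -> (1,3) -> (2,3)

The budget equals the shortest possible length, so every move has to be on a shortest route through the required cells.
Route from (5,3): 2× left (reaching (5,1)), 4× up (reaching (1,1)), 2× right (reaching (1,3)), down to (2,3) — 9 moves in all.
Check: all required cells visited; 9 ≤ 9 moves.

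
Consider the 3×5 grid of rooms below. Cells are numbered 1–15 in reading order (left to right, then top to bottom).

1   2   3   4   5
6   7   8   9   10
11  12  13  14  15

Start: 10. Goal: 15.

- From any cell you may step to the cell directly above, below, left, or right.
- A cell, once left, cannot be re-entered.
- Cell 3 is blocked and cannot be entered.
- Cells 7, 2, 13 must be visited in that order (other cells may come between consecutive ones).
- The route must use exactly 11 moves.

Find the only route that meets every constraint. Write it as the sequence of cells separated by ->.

10 -> 9 -> 8 -> 7 -> 2 -> 1 -> 6 -> 11 -> 12 -> 13 -> 14 -> 15

The waypoints must appear in the order 7, 2, 13, with no cell reused.
Route from 10: 3× left (reaching 7), up to 2, left to 1, 2× down (reaching 11), 4× right (reaching 15) — 11 moves in all.
Check: order respected (7 at step 3, 2 at step 4, 13 at step 9); 11 moves as required.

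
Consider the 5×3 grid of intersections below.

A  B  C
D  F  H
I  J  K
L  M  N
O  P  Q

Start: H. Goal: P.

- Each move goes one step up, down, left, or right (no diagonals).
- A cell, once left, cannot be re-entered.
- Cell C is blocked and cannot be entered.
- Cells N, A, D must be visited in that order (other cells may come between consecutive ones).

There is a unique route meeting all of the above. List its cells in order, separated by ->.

The waypoints must appear in the order N, A, D, with no cell reused.
Route from H: 2× down (reaching N), left to M, 3× up (reaching B), left to A, 4× down (reaching O), right to P — 12 moves in all.
Check: order respected (N at step 2, A at step 7, D at step 8).

H -> K -> N -> M -> J -> F -> B -> A -> D -> I -> L -> O -> P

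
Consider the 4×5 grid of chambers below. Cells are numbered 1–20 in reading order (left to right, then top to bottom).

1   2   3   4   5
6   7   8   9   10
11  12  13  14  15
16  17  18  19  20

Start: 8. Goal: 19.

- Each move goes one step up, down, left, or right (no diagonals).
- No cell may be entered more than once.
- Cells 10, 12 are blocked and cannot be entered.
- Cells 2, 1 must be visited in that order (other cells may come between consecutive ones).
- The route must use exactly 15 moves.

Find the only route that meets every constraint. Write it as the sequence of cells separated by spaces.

8 9 4 3 2 1 6 11 16 17 18 13 14 15 20 19

The waypoints must appear in the order 2, 1, with no cell reused.
Route from 8: right 1 to 9, up 1 to 4, left 3 to 1, down 3 to 16, right 2 to 18, up 1 to 13, right 2 to 15, down 1 to 20, left 1 to 19 — 15 moves in all.
Check: order respected (2 at step 4, 1 at step 5); 15 moves as required.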